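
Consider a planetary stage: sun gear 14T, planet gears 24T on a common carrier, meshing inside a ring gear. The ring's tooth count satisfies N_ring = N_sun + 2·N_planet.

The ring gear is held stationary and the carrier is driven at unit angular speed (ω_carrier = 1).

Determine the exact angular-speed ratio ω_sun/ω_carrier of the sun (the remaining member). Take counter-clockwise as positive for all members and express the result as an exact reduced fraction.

N_ring = 14 + 2·24 = 62
14(ω_s−ω_c) = −62(ω_r−ω_c),  ω_r=0, ω_c=1
ω_s = 1 − (62/14)(0−1) = 38/7
ω_s/ω_c = 38/7

38/7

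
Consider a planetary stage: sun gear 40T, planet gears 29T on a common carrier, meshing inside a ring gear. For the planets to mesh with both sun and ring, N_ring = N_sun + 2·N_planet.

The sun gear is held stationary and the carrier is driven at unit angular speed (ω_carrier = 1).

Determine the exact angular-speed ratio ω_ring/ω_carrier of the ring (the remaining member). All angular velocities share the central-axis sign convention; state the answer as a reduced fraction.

69/49

N_ring = 40 + 2·29 = 98
40(ω_s−ω_c) = −98(ω_r−ω_c),  ω_s=0, ω_c=1
ω_r = 1 − (40/98)(0−1) = 69/49
ω_r/ω_c = 69/49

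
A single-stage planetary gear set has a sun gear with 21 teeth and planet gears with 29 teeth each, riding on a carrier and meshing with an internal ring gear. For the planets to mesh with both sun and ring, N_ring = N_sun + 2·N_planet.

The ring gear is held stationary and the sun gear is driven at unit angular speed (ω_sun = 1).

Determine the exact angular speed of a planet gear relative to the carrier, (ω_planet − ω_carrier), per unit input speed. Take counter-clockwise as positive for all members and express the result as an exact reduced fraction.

-1659/2900

N_ring = 21 + 2·29 = 79
21(ω_s−ω_c) = −79(ω_r−ω_c),  ω_r=0, ω_s=1
21(1−ω_c) = −79(0−ω_c)  ⇒  100ω_c = 21  ⇒  ω_c = 21/100
sun–planet: 21·(1−21/100) = −29·(ω_p−ω_c)  ⇒  ω_p−ω_c = −(21/29)·(79/100) = -1659/2900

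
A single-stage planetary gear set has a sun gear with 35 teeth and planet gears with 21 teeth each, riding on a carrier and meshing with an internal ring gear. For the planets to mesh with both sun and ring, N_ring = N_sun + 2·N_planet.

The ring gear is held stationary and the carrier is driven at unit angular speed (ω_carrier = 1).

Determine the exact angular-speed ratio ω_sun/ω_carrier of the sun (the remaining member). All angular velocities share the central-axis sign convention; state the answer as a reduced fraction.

N_ring = 35 + 2·21 = 77
35(ω_s−ω_c) = −77(ω_r−ω_c),  ω_r=0, ω_c=1
ω_s = 1 − (77/35)(0−1) = 16/5
ω_s/ω_c = 16/5

16/5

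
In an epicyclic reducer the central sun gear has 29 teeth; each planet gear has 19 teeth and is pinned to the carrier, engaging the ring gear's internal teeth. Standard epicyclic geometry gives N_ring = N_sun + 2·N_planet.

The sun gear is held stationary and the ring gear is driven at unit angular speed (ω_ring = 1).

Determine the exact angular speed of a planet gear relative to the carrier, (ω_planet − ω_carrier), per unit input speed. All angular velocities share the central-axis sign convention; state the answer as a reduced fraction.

1943/1824

N_ring = 29 + 2·19 = 67
29(ω_s−ω_c) = −67(ω_r−ω_c),  ω_s=0, ω_r=1
29(0−ω_c) = −67(1−ω_c)  ⇒  96ω_c = 67  ⇒  ω_c = 67/96
sun–planet: 29·(0−67/96) = −19·(ω_p−ω_c)  ⇒  ω_p−ω_c = −(29/19)·(-67/96) = 1943/1824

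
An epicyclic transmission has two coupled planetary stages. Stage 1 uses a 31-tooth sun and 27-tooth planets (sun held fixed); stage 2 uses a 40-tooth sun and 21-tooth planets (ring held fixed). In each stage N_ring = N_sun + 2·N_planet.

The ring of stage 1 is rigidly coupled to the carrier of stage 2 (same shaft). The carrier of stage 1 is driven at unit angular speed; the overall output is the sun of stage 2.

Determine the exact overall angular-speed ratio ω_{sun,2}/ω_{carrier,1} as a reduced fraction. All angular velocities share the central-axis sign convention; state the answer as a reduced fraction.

1769/425

Stage 1: N_ring = 31 + 2·27 = 85
Stage 1: 31(ω_s−ω_c) = −85(ω_r−ω_c),  ω_s=0, ω_c=1
Stage 1: ω_r = 1 − (31/85)(0−1) = 116/85
  ⇒ ω_r¹/ω_c¹ = 116/85
Stage 2: N_ring = 40 + 2·21 = 82
Stage 2: 40(ω_s−ω_c) = −82(ω_r−ω_c),  ω_r=0, ω_c=1
Stage 2: ω_s = 1 − (82/40)(0−1) = 61/20
  ⇒ ω_s²/ω_c² = 61/20
Coupling ω_c² = ω_r¹ ⇒ overall = 116/85 × 61/20 = 1769/425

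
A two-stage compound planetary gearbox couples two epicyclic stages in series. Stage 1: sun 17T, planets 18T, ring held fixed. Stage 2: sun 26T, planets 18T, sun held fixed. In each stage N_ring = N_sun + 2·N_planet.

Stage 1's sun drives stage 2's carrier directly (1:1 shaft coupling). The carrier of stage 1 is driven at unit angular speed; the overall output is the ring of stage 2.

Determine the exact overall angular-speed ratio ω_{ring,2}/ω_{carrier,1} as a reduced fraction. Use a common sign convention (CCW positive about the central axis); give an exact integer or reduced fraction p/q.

3080/527

Stage 1: N_ring = 17 + 2·18 = 53
Stage 1: 17(ω_s−ω_c) = −53(ω_r−ω_c),  ω_r=0, ω_c=1
Stage 1: ω_s = 1 − (53/17)(0−1) = 70/17
  ⇒ ω_s¹/ω_c¹ = 70/17
Stage 2: N_ring = 26 + 2·18 = 62
Stage 2: 26(ω_s−ω_c) = −62(ω_r−ω_c),  ω_s=0, ω_c=1
Stage 2: ω_r = 1 − (26/62)(0−1) = 44/31
  ⇒ ω_r²/ω_c² = 44/31
Coupling ω_c² = ω_s¹ ⇒ overall = 70/17 × 44/31 = 3080/527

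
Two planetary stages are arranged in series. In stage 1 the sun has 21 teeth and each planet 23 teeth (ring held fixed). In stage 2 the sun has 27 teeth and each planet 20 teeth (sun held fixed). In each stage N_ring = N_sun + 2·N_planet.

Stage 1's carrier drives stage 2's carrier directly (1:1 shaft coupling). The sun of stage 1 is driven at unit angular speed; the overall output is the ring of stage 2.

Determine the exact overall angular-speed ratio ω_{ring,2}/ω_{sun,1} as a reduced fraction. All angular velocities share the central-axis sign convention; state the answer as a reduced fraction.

Stage 1: N_ring = 21 + 2·23 = 67
Stage 1: 21(ω_s−ω_c) = −67(ω_r−ω_c),  ω_r=0, ω_s=1
Stage 1: 21(1−ω_c) = −67(0−ω_c)  ⇒  88ω_c = 21  ⇒  ω_c = 21/88
  ⇒ ω_c¹/ω_s¹ = 21/88
Stage 2: N_ring = 27 + 2·20 = 67
Stage 2: 27(ω_s−ω_c) = −67(ω_r−ω_c),  ω_s=0, ω_c=1
Stage 2: ω_r = 1 − (27/67)(0−1) = 94/67
  ⇒ ω_r²/ω_c² = 94/67
Coupling ω_c² = ω_c¹ ⇒ overall = 21/88 × 94/67 = 987/2948

987/2948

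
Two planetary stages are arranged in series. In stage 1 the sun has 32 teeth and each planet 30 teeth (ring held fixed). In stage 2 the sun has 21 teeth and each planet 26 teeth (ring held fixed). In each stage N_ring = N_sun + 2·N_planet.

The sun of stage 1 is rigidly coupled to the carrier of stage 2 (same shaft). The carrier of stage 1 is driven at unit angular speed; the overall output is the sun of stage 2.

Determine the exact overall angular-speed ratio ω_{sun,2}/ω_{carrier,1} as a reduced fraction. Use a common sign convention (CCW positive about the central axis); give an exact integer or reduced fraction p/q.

1457/84

Stage 1: N_ring = 32 + 2·30 = 92
Stage 1: 32(ω_s−ω_c) = −92(ω_r−ω_c),  ω_r=0, ω_c=1
Stage 1: ω_s = 1 − (92/32)(0−1) = 31/8
  ⇒ ω_s¹/ω_c¹ = 31/8
Stage 2: N_ring = 21 + 2·26 = 73
Stage 2: 21(ω_s−ω_c) = −73(ω_r−ω_c),  ω_r=0, ω_c=1
Stage 2: ω_s = 1 − (73/21)(0−1) = 94/21
  ⇒ ω_s²/ω_c² = 94/21
Coupling ω_c² = ω_s¹ ⇒ overall = 31/8 × 94/21 = 1457/84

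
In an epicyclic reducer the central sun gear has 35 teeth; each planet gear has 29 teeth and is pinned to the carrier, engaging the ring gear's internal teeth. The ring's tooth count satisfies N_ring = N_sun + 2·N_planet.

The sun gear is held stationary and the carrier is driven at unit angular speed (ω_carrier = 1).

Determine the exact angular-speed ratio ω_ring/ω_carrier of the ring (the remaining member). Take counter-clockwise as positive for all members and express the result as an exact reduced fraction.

128/93

N_ring = 35 + 2·29 = 93
35(ω_s−ω_c) = −93(ω_r−ω_c),  ω_s=0, ω_c=1
ω_r = 1 − (35/93)(0−1) = 128/93
ω_r/ω_c = 128/93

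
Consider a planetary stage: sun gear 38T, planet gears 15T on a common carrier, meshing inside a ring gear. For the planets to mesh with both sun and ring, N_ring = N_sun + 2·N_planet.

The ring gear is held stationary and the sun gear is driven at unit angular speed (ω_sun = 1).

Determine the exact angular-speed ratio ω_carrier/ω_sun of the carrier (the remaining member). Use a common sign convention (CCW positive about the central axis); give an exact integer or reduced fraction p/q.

N_ring = 38 + 2·15 = 68
38(ω_s−ω_c) = −68(ω_r−ω_c),  ω_r=0, ω_s=1
38(1−ω_c) = −68(0−ω_c)  ⇒  106ω_c = 38  ⇒  ω_c = 19/53
ω_c/ω_s = 19/53

19/53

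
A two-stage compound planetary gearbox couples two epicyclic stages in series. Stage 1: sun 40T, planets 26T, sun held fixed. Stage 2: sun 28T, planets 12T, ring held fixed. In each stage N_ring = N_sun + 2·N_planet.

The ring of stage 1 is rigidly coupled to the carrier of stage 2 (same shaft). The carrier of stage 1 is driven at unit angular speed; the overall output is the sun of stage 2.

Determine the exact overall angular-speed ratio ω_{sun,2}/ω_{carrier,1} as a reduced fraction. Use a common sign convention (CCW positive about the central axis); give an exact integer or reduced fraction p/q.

Stage 1: N_ring = 40 + 2·26 = 92
Stage 1: 40(ω_s−ω_c) = −92(ω_r−ω_c),  ω_s=0, ω_c=1
Stage 1: ω_r = 1 − (40/92)(0−1) = 33/23
  ⇒ ω_r¹/ω_c¹ = 33/23
Stage 2: N_ring = 28 + 2·12 = 52
Stage 2: 28(ω_s−ω_c) = −52(ω_r−ω_c),  ω_r=0, ω_c=1
Stage 2: ω_s = 1 − (52/28)(0−1) = 20/7
  ⇒ ω_s²/ω_c² = 20/7
Coupling ω_c² = ω_r¹ ⇒ overall = 33/23 × 20/7 = 660/161

660/161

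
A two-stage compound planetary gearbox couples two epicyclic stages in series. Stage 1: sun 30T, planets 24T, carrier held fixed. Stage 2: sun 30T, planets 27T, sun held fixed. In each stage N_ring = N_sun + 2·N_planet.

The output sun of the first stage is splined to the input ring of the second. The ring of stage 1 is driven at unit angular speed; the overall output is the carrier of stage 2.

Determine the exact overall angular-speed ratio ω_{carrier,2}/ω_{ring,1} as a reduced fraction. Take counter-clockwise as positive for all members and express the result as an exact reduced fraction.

Stage 1: N_ring = 30 + 2·24 = 78
Stage 1: 30(ω_s−ω_c) = −78(ω_r−ω_c),  ω_c=0, ω_r=1
Stage 1: ω_s = 0 − (78/30)(1−0) = -13/5
  ⇒ ω_s¹/ω_r¹ = -13/5
Stage 2: N_ring = 30 + 2·27 = 84
Stage 2: 30(ω_s−ω_c) = −84(ω_r−ω_c),  ω_s=0, ω_r=1
Stage 2: 30(0−ω_c) = −84(1−ω_c)  ⇒  114ω_c = 84  ⇒  ω_c = 14/19
  ⇒ ω_c²/ω_r² = 14/19
Coupling ω_r² = ω_s¹ ⇒ overall = -13/5 × 14/19 = -182/95

-182/95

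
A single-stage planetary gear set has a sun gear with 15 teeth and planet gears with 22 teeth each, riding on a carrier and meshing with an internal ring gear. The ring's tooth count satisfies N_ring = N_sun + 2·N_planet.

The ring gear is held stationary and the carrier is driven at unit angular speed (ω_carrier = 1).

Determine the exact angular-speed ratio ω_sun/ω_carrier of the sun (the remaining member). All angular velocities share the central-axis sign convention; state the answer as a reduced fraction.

N_ring = 15 + 2·22 = 59
15(ω_s−ω_c) = −59(ω_r−ω_c),  ω_r=0, ω_c=1
ω_s = 1 − (59/15)(0−1) = 74/15
ω_s/ω_c = 74/15

74/15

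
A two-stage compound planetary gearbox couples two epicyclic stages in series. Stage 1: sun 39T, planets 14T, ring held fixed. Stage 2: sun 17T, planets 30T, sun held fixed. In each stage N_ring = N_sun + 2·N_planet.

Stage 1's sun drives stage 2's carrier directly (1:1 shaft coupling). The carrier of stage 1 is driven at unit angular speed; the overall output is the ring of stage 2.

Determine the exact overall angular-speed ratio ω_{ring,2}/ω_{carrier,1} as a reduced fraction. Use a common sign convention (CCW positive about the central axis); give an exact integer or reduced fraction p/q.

9964/3003

Stage 1: N_ring = 39 + 2·14 = 67
Stage 1: 39(ω_s−ω_c) = −67(ω_r−ω_c),  ω_r=0, ω_c=1
Stage 1: ω_s = 1 − (67/39)(0−1) = 106/39
  ⇒ ω_s¹/ω_c¹ = 106/39
Stage 2: N_ring = 17 + 2·30 = 77
Stage 2: 17(ω_s−ω_c) = −77(ω_r−ω_c),  ω_s=0, ω_c=1
Stage 2: ω_r = 1 − (17/77)(0−1) = 94/77
  ⇒ ω_r²/ω_c² = 94/77
Coupling ω_c² = ω_s¹ ⇒ overall = 106/39 × 94/77 = 9964/3003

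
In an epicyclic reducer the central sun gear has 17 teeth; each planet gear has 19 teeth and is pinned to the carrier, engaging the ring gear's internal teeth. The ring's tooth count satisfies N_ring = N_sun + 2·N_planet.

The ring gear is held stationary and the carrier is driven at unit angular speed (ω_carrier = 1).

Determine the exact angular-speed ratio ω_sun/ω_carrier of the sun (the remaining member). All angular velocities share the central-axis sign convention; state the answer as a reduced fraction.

72/17

N_ring = 17 + 2·19 = 55
17(ω_s−ω_c) = −55(ω_r−ω_c),  ω_r=0, ω_c=1
ω_s = 1 − (55/17)(0−1) = 72/17
ω_s/ω_c = 72/17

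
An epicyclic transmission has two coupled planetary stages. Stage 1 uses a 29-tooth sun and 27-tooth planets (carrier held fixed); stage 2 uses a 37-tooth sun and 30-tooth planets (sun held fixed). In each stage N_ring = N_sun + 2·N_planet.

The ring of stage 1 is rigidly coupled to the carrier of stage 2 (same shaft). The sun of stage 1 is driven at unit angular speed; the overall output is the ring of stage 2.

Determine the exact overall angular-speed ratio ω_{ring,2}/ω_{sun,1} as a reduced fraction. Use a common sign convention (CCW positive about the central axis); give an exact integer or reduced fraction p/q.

Stage 1: N_ring = 29 + 2·27 = 83
Stage 1: 29(ω_s−ω_c) = −83(ω_r−ω_c),  ω_c=0, ω_s=1
Stage 1: ω_r = 0 − (29/83)(1−0) = -29/83
  ⇒ ω_r¹/ω_s¹ = -29/83
Stage 2: N_ring = 37 + 2·30 = 97
Stage 2: 37(ω_s−ω_c) = −97(ω_r−ω_c),  ω_s=0, ω_c=1
Stage 2: ω_r = 1 − (37/97)(0−1) = 134/97
  ⇒ ω_r²/ω_c² = 134/97
Coupling ω_c² = ω_r¹ ⇒ overall = -29/83 × 134/97 = -3886/8051

-3886/8051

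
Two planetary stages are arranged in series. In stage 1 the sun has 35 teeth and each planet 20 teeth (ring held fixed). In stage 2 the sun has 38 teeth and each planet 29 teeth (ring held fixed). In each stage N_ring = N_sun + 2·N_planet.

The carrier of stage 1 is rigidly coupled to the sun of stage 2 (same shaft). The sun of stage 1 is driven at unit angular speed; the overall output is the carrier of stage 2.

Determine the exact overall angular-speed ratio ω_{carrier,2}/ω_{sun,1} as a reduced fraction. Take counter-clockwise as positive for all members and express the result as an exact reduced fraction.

Stage 1: N_ring = 35 + 2·20 = 75
Stage 1: 35(ω_s−ω_c) = −75(ω_r−ω_c),  ω_r=0, ω_s=1
Stage 1: 35(1−ω_c) = −75(0−ω_c)  ⇒  110ω_c = 35  ⇒  ω_c = 7/22
  ⇒ ω_c¹/ω_s¹ = 7/22
Stage 2: N_ring = 38 + 2·29 = 96
Stage 2: 38(ω_s−ω_c) = −96(ω_r−ω_c),  ω_r=0, ω_s=1
Stage 2: 38(1−ω_c) = −96(0−ω_c)  ⇒  134ω_c = 38  ⇒  ω_c = 19/67
  ⇒ ω_c²/ω_s² = 19/67
Coupling ω_s² = ω_c¹ ⇒ overall = 7/22 × 19/67 = 133/1474

133/1474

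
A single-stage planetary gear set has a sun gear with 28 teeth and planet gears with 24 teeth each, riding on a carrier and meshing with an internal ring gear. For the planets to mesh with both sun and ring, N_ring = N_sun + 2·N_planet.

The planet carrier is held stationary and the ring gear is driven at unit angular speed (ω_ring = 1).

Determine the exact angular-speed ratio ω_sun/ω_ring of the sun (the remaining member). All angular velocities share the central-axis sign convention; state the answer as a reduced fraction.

-19/7

N_ring = 28 + 2·24 = 76
28(ω_s−ω_c) = −76(ω_r−ω_c),  ω_c=0, ω_r=1
ω_s = 0 − (76/28)(1−0) = -19/7
ω_s/ω_r = -19/7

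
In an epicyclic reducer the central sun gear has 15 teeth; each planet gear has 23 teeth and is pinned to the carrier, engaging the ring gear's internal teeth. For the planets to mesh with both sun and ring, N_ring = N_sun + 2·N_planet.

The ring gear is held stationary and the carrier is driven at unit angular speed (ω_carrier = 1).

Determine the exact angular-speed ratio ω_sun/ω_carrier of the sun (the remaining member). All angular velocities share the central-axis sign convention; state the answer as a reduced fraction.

76/15

N_ring = 15 + 2·23 = 61
15(ω_s−ω_c) = −61(ω_r−ω_c),  ω_r=0, ω_c=1
ω_s = 1 − (61/15)(0−1) = 76/15
ω_s/ω_c = 76/15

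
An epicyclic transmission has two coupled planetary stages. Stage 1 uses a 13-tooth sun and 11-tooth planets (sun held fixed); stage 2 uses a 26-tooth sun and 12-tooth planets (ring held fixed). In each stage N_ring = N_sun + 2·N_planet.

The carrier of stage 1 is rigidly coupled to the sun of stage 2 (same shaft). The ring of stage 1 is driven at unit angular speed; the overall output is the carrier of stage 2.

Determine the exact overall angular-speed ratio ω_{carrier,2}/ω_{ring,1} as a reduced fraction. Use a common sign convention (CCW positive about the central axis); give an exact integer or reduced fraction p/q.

455/1824

Stage 1: N_ring = 13 + 2·11 = 35
Stage 1: 13(ω_s−ω_c) = −35(ω_r−ω_c),  ω_s=0, ω_r=1
Stage 1: 13(0−ω_c) = −35(1−ω_c)  ⇒  48ω_c = 35  ⇒  ω_c = 35/48
  ⇒ ω_c¹/ω_r¹ = 35/48
Stage 2: N_ring = 26 + 2·12 = 50
Stage 2: 26(ω_s−ω_c) = −50(ω_r−ω_c),  ω_r=0, ω_s=1
Stage 2: 26(1−ω_c) = −50(0−ω_c)  ⇒  76ω_c = 26  ⇒  ω_c = 13/38
  ⇒ ω_c²/ω_s² = 13/38
Coupling ω_s² = ω_c¹ ⇒ overall = 35/48 × 13/38 = 455/1824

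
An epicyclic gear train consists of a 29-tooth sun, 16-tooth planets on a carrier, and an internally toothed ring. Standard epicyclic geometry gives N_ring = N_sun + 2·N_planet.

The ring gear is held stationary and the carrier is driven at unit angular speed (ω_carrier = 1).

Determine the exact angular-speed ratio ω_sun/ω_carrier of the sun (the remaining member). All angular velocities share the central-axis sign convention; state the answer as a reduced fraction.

N_ring = 29 + 2·16 = 61
29(ω_s−ω_c) = −61(ω_r−ω_c),  ω_r=0, ω_c=1
ω_s = 1 − (61/29)(0−1) = 90/29
ω_s/ω_c = 90/29

90/29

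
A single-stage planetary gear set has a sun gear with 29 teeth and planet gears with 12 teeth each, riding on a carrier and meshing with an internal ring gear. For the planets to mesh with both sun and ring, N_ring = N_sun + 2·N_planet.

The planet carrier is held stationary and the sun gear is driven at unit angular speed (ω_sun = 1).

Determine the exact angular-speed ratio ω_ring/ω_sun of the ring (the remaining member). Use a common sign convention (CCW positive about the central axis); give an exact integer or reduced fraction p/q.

N_ring = 29 + 2·12 = 53
29(ω_s−ω_c) = −53(ω_r−ω_c),  ω_c=0, ω_s=1
ω_r = 0 − (29/53)(1−0) = -29/53
ω_r/ω_s = -29/53

-29/53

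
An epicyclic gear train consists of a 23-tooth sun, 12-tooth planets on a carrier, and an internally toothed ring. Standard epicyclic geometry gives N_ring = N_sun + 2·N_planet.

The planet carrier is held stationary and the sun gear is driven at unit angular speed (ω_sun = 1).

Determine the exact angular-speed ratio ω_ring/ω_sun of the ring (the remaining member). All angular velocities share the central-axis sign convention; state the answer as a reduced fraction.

N_ring = 23 + 2·12 = 47
23(ω_s−ω_c) = −47(ω_r−ω_c),  ω_c=0, ω_s=1
ω_r = 0 − (23/47)(1−0) = -23/47
ω_r/ω_s = -23/47

-23/47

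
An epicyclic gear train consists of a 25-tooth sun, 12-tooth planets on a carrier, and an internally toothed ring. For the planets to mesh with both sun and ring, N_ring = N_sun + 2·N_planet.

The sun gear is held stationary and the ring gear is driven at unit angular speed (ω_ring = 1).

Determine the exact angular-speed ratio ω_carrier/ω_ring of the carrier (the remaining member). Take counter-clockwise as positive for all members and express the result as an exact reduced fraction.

N_ring = 25 + 2·12 = 49
25(ω_s−ω_c) = −49(ω_r−ω_c),  ω_s=0, ω_r=1
25(0−ω_c) = −49(1−ω_c)  ⇒  74ω_c = 49  ⇒  ω_c = 49/74
ω_c/ω_r = 49/74

49/74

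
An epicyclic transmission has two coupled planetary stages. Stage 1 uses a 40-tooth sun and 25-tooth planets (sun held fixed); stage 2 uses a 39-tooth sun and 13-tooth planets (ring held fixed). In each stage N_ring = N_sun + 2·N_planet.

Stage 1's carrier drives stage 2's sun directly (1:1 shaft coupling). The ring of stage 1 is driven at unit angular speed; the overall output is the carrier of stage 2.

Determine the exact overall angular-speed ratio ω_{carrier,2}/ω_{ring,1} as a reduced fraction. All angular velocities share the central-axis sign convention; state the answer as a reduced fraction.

27/104

Stage 1: N_ring = 40 + 2·25 = 90
Stage 1: 40(ω_s−ω_c) = −90(ω_r−ω_c),  ω_s=0, ω_r=1
Stage 1: 40(0−ω_c) = −90(1−ω_c)  ⇒  130ω_c = 90  ⇒  ω_c = 9/13
  ⇒ ω_c¹/ω_r¹ = 9/13
Stage 2: N_ring = 39 + 2·13 = 65
Stage 2: 39(ω_s−ω_c) = −65(ω_r−ω_c),  ω_r=0, ω_s=1
Stage 2: 39(1−ω_c) = −65(0−ω_c)  ⇒  104ω_c = 39  ⇒  ω_c = 3/8
  ⇒ ω_c²/ω_s² = 3/8
Coupling ω_s² = ω_c¹ ⇒ overall = 9/13 × 3/8 = 27/104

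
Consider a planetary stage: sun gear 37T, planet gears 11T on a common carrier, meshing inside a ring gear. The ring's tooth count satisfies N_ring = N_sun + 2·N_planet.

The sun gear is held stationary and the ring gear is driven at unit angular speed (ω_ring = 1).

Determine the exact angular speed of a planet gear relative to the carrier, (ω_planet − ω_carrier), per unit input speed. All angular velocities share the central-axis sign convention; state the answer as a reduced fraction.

N_ring = 37 + 2·11 = 59
37(ω_s−ω_c) = −59(ω_r−ω_c),  ω_s=0, ω_r=1
37(0−ω_c) = −59(1−ω_c)  ⇒  96ω_c = 59  ⇒  ω_c = 59/96
sun–planet: 37·(0−59/96) = −11·(ω_p−ω_c)  ⇒  ω_p−ω_c = −(37/11)·(-59/96) = 2183/1056

2183/1056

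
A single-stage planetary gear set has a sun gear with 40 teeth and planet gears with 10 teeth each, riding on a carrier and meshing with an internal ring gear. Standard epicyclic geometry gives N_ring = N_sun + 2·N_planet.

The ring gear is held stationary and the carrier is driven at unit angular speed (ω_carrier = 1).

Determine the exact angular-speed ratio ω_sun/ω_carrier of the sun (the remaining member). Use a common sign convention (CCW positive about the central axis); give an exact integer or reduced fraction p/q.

5/2

N_ring = 40 + 2·10 = 60
40(ω_s−ω_c) = −60(ω_r−ω_c),  ω_r=0, ω_c=1
ω_s = 1 − (60/40)(0−1) = 5/2
ω_s/ω_c = 5/2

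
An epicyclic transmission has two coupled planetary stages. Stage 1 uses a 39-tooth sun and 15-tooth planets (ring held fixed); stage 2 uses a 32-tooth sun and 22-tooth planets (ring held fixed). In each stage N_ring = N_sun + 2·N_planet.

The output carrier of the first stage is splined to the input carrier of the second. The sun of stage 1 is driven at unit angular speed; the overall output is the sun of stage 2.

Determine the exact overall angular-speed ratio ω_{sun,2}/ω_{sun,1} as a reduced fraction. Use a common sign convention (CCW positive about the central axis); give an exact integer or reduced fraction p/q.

Stage 1: N_ring = 39 + 2·15 = 69
Stage 1: 39(ω_s−ω_c) = −69(ω_r−ω_c),  ω_r=0, ω_s=1
Stage 1: 39(1−ω_c) = −69(0−ω_c)  ⇒  108ω_c = 39  ⇒  ω_c = 13/36
  ⇒ ω_c¹/ω_s¹ = 13/36
Stage 2: N_ring = 32 + 2·22 = 76
Stage 2: 32(ω_s−ω_c) = −76(ω_r−ω_c),  ω_r=0, ω_c=1
Stage 2: ω_s = 1 − (76/32)(0−1) = 27/8
  ⇒ ω_s²/ω_c² = 27/8
Coupling ω_c² = ω_c¹ ⇒ overall = 13/36 × 27/8 = 39/32

39/32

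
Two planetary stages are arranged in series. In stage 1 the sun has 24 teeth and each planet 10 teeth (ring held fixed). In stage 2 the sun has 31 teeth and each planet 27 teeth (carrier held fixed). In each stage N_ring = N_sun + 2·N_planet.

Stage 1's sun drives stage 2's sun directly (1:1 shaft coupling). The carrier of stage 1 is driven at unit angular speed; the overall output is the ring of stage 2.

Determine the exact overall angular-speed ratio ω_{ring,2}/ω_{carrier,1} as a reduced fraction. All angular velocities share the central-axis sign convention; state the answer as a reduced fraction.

-31/30

Stage 1: N_ring = 24 + 2·10 = 44
Stage 1: 24(ω_s−ω_c) = −44(ω_r−ω_c),  ω_r=0, ω_c=1
Stage 1: ω_s = 1 − (44/24)(0−1) = 17/6
  ⇒ ω_s¹/ω_c¹ = 17/6
Stage 2: N_ring = 31 + 2·27 = 85
Stage 2: 31(ω_s−ω_c) = −85(ω_r−ω_c),  ω_c=0, ω_s=1
Stage 2: ω_r = 0 − (31/85)(1−0) = -31/85
  ⇒ ω_r²/ω_s² = -31/85
Coupling ω_s² = ω_s¹ ⇒ overall = 17/6 × -31/85 = -31/30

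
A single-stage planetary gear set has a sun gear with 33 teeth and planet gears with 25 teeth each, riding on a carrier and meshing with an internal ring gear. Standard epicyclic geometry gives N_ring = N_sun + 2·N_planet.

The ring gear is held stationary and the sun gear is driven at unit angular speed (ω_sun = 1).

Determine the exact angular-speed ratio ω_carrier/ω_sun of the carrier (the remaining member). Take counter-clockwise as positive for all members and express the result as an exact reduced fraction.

N_ring = 33 + 2·25 = 83
33(ω_s−ω_c) = −83(ω_r−ω_c),  ω_r=0, ω_s=1
33(1−ω_c) = −83(0−ω_c)  ⇒  116ω_c = 33  ⇒  ω_c = 33/116
ω_c/ω_s = 33/116

33/116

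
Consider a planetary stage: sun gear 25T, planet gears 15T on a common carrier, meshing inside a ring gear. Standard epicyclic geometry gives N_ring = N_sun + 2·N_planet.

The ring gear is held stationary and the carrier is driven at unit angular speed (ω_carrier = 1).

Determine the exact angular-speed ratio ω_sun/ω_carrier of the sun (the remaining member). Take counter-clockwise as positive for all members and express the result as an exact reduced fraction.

16/5

N_ring = 25 + 2·15 = 55
25(ω_s−ω_c) = −55(ω_r−ω_c),  ω_r=0, ω_c=1
ω_s = 1 − (55/25)(0−1) = 16/5
ω_s/ω_c = 16/5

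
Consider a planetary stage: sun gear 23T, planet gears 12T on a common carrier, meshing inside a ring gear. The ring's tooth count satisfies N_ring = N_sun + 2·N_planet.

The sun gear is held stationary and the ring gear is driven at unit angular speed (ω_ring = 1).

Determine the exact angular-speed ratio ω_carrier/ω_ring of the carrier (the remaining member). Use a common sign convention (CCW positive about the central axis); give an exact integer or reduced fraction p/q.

47/70

N_ring = 23 + 2·12 = 47
23(ω_s−ω_c) = −47(ω_r−ω_c),  ω_s=0, ω_r=1
23(0−ω_c) = −47(1−ω_c)  ⇒  70ω_c = 47  ⇒  ω_c = 47/70
ω_c/ω_r = 47/70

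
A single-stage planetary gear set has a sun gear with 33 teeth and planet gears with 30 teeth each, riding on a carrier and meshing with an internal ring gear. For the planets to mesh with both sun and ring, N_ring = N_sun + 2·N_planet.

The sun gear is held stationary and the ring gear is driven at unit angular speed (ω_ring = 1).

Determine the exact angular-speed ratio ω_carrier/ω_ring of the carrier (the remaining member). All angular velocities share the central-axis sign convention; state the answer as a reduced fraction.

31/42

N_ring = 33 + 2·30 = 93
33(ω_s−ω_c) = −93(ω_r−ω_c),  ω_s=0, ω_r=1
33(0−ω_c) = −93(1−ω_c)  ⇒  126ω_c = 93  ⇒  ω_c = 31/42
ω_c/ω_r = 31/42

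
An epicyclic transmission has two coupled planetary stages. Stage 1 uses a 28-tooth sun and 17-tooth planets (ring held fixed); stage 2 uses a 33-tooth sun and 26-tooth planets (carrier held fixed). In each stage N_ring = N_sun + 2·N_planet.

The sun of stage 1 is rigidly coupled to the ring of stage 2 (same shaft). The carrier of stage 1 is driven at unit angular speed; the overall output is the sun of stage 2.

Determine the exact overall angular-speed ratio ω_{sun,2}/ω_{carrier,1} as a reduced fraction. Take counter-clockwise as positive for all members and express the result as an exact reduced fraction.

-1275/154

Stage 1: N_ring = 28 + 2·17 = 62
Stage 1: 28(ω_s−ω_c) = −62(ω_r−ω_c),  ω_r=0, ω_c=1
Stage 1: ω_s = 1 − (62/28)(0−1) = 45/14
  ⇒ ω_s¹/ω_c¹ = 45/14
Stage 2: N_ring = 33 + 2·26 = 85
Stage 2: 33(ω_s−ω_c) = −85(ω_r−ω_c),  ω_c=0, ω_r=1
Stage 2: ω_s = 0 − (85/33)(1−0) = -85/33
  ⇒ ω_s²/ω_r² = -85/33
Coupling ω_r² = ω_s¹ ⇒ overall = 45/14 × -85/33 = -1275/154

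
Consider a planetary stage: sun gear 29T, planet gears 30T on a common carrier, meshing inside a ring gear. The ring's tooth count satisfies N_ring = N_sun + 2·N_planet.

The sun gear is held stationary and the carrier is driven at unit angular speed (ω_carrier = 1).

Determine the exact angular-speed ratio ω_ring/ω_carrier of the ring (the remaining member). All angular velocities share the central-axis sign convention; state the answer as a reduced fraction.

118/89

N_ring = 29 + 2·30 = 89
29(ω_s−ω_c) = −89(ω_r−ω_c),  ω_s=0, ω_c=1
ω_r = 1 − (29/89)(0−1) = 118/89
ω_r/ω_c = 118/89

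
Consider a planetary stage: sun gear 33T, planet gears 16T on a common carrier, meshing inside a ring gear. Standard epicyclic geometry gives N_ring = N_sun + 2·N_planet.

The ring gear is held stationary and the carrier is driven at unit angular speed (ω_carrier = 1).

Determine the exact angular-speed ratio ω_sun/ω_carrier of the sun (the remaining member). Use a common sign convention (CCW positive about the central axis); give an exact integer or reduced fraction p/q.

98/33

N_ring = 33 + 2·16 = 65
33(ω_s−ω_c) = −65(ω_r−ω_c),  ω_r=0, ω_c=1
ω_s = 1 − (65/33)(0−1) = 98/33
ω_s/ω_c = 98/33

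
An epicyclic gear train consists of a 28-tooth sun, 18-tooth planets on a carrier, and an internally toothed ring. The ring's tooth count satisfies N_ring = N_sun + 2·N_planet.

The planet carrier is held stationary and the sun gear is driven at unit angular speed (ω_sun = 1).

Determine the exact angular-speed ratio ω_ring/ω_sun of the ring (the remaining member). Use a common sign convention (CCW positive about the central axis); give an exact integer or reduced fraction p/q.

N_ring = 28 + 2·18 = 64
28(ω_s−ω_c) = −64(ω_r−ω_c),  ω_c=0, ω_s=1
ω_r = 0 − (28/64)(1−0) = -7/16
ω_r/ω_s = -7/16

-7/16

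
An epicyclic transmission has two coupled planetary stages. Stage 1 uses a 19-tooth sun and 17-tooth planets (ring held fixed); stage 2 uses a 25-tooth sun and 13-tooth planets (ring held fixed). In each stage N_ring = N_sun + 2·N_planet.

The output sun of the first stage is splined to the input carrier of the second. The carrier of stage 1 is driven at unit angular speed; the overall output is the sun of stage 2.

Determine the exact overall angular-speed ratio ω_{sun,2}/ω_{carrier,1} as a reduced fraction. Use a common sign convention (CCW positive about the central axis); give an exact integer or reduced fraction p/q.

Stage 1: N_ring = 19 + 2·17 = 53
Stage 1: 19(ω_s−ω_c) = −53(ω_r−ω_c),  ω_r=0, ω_c=1
Stage 1: ω_s = 1 − (53/19)(0−1) = 72/19
  ⇒ ω_s¹/ω_c¹ = 72/19
Stage 2: N_ring = 25 + 2·13 = 51
Stage 2: 25(ω_s−ω_c) = −51(ω_r−ω_c),  ω_r=0, ω_c=1
Stage 2: ω_s = 1 − (51/25)(0−1) = 76/25
  ⇒ ω_s²/ω_c² = 76/25
Coupling ω_c² = ω_s¹ ⇒ overall = 72/19 × 76/25 = 288/25

288/25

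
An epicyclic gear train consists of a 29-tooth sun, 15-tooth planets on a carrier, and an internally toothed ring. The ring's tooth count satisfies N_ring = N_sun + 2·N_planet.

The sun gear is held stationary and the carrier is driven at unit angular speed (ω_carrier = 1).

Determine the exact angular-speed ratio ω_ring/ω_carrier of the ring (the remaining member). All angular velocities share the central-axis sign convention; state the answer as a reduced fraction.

88/59

N_ring = 29 + 2·15 = 59
29(ω_s−ω_c) = −59(ω_r−ω_c),  ω_s=0, ω_c=1
ω_r = 1 − (29/59)(0−1) = 88/59
ω_r/ω_c = 88/59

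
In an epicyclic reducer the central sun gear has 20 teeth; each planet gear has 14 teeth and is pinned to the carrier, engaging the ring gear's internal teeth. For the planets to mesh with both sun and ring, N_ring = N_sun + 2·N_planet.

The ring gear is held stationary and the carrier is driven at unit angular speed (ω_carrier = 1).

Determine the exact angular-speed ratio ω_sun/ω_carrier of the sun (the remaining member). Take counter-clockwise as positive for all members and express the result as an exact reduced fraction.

17/5

N_ring = 20 + 2·14 = 48
20(ω_s−ω_c) = −48(ω_r−ω_c),  ω_r=0, ω_c=1
ω_s = 1 − (48/20)(0−1) = 17/5
ω_s/ω_c = 17/5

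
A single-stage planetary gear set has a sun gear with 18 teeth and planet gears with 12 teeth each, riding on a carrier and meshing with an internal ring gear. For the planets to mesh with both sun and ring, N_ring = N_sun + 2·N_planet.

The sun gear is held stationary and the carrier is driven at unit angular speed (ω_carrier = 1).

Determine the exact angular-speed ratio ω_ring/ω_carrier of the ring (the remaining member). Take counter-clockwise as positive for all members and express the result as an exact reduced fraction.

N_ring = 18 + 2·12 = 42
18(ω_s−ω_c) = −42(ω_r−ω_c),  ω_s=0, ω_c=1
ω_r = 1 − (18/42)(0−1) = 10/7
ω_r/ω_c = 10/7

10/7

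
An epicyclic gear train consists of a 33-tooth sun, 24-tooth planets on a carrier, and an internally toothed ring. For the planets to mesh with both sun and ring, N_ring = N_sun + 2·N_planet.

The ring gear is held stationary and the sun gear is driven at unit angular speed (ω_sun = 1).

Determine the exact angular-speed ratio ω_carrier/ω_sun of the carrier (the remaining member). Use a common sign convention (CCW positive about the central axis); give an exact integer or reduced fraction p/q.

N_ring = 33 + 2·24 = 81
33(ω_s−ω_c) = −81(ω_r−ω_c),  ω_r=0, ω_s=1
33(1−ω_c) = −81(0−ω_c)  ⇒  114ω_c = 33  ⇒  ω_c = 11/38
ω_c/ω_s = 11/38

11/38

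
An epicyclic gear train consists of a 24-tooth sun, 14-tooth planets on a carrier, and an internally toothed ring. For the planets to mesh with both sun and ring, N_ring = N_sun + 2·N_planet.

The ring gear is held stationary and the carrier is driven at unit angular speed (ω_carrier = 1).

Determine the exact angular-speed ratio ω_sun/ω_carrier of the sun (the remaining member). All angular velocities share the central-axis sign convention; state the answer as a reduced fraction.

19/6

N_ring = 24 + 2·14 = 52
24(ω_s−ω_c) = −52(ω_r−ω_c),  ω_r=0, ω_c=1
ω_s = 1 − (52/24)(0−1) = 19/6
ω_s/ω_c = 19/6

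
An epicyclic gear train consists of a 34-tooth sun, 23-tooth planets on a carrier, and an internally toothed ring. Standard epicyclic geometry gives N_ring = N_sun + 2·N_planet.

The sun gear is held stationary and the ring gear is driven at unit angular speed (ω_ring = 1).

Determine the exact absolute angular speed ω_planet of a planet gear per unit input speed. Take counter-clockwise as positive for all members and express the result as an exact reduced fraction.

40/23

N_ring = 34 + 2·23 = 80
34(ω_s−ω_c) = −80(ω_r−ω_c),  ω_s=0, ω_r=1
34(0−ω_c) = −80(1−ω_c)  ⇒  114ω_c = 80  ⇒  ω_c = 40/57
sun–planet: 34·(0−40/57) = −23·(ω_p−ω_c)  ⇒  ω_p−ω_c = −(34/23)·(-40/57) = 1360/1311
ω_p = 40/57 + 1360/1311 = 40/23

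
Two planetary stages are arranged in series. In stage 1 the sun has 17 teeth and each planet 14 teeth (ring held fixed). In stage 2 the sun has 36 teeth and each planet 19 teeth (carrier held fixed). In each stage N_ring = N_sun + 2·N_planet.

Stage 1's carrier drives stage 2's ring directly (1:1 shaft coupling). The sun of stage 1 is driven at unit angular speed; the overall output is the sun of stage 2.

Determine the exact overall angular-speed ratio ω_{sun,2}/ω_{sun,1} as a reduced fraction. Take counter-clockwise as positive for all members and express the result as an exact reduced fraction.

Stage 1: N_ring = 17 + 2·14 = 45
Stage 1: 17(ω_s−ω_c) = −45(ω_r−ω_c),  ω_r=0, ω_s=1
Stage 1: 17(1−ω_c) = −45(0−ω_c)  ⇒  62ω_c = 17  ⇒  ω_c = 17/62
  ⇒ ω_c¹/ω_s¹ = 17/62
Stage 2: N_ring = 36 + 2·19 = 74
Stage 2: 36(ω_s−ω_c) = −74(ω_r−ω_c),  ω_c=0, ω_r=1
Stage 2: ω_s = 0 − (74/36)(1−0) = -37/18
  ⇒ ω_s²/ω_r² = -37/18
Coupling ω_r² = ω_c¹ ⇒ overall = 17/62 × -37/18 = -629/1116

-629/1116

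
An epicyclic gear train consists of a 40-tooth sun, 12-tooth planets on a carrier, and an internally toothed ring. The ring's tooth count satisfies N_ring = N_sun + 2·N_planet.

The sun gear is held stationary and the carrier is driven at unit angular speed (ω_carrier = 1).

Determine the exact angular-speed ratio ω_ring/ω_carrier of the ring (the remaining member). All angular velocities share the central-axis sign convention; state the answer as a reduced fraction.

N_ring = 40 + 2·12 = 64
40(ω_s−ω_c) = −64(ω_r−ω_c),  ω_s=0, ω_c=1
ω_r = 1 − (40/64)(0−1) = 13/8
ω_r/ω_c = 13/8

13/8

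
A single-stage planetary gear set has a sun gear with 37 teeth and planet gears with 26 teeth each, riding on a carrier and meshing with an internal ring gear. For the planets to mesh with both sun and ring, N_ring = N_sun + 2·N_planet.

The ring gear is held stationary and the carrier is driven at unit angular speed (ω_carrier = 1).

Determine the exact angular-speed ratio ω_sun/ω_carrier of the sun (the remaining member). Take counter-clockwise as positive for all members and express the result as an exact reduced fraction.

N_ring = 37 + 2·26 = 89
37(ω_s−ω_c) = −89(ω_r−ω_c),  ω_r=0, ω_c=1
ω_s = 1 − (89/37)(0−1) = 126/37
ω_s/ω_c = 126/37

126/37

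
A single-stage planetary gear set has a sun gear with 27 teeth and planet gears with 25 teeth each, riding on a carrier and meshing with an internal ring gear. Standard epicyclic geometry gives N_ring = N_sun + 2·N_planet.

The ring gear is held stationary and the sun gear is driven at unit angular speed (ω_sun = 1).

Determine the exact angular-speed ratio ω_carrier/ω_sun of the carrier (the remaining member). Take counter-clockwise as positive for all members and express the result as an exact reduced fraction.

N_ring = 27 + 2·25 = 77
27(ω_s−ω_c) = −77(ω_r−ω_c),  ω_r=0, ω_s=1
27(1−ω_c) = −77(0−ω_c)  ⇒  104ω_c = 27  ⇒  ω_c = 27/104
ω_c/ω_s = 27/104

27/104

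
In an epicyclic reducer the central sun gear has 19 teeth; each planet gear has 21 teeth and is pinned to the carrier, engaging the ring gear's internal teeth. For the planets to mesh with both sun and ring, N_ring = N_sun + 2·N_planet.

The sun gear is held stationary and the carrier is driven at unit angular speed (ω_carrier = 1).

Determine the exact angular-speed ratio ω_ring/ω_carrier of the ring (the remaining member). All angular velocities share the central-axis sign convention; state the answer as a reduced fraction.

80/61

N_ring = 19 + 2·21 = 61
19(ω_s−ω_c) = −61(ω_r−ω_c),  ω_s=0, ω_c=1
ω_r = 1 − (19/61)(0−1) = 80/61
ω_r/ω_c = 80/61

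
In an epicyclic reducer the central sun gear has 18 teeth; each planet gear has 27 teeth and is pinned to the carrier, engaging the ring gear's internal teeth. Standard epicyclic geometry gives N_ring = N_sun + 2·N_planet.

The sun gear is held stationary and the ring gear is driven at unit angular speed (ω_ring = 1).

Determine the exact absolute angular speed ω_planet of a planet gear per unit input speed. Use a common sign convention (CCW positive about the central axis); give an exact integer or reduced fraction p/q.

N_ring = 18 + 2·27 = 72
18(ω_s−ω_c) = −72(ω_r−ω_c),  ω_s=0, ω_r=1
18(0−ω_c) = −72(1−ω_c)  ⇒  90ω_c = 72  ⇒  ω_c = 4/5
sun–planet: 18·(0−4/5) = −27·(ω_p−ω_c)  ⇒  ω_p−ω_c = −(18/27)·(-4/5) = 8/15
ω_p = 4/5 + 8/15 = 4/3

4/3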